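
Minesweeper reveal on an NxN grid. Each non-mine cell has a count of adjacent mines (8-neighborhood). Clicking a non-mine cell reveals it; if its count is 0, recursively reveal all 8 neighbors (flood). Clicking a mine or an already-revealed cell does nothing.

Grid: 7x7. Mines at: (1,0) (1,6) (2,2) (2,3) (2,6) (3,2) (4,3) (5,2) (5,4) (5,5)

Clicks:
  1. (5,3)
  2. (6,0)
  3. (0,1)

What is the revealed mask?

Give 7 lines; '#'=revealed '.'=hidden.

Answer: .#.....
.......
##.....
##.....
##.....
##.#...
##.....

Derivation:
Click 1 (5,3) count=3: revealed 1 new [(5,3)] -> total=1
Click 2 (6,0) count=0: revealed 10 new [(2,0) (2,1) (3,0) (3,1) (4,0) (4,1) (5,0) (5,1) (6,0) (6,1)] -> total=11
Click 3 (0,1) count=1: revealed 1 new [(0,1)] -> total=12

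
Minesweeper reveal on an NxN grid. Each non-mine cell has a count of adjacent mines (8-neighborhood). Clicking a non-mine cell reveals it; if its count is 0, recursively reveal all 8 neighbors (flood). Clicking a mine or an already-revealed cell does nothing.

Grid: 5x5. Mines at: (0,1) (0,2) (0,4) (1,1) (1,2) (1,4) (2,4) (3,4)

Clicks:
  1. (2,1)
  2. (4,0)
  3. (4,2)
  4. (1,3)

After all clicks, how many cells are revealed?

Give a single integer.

Click 1 (2,1) count=2: revealed 1 new [(2,1)] -> total=1
Click 2 (4,0) count=0: revealed 11 new [(2,0) (2,2) (2,3) (3,0) (3,1) (3,2) (3,3) (4,0) (4,1) (4,2) (4,3)] -> total=12
Click 3 (4,2) count=0: revealed 0 new [(none)] -> total=12
Click 4 (1,3) count=5: revealed 1 new [(1,3)] -> total=13

Answer: 13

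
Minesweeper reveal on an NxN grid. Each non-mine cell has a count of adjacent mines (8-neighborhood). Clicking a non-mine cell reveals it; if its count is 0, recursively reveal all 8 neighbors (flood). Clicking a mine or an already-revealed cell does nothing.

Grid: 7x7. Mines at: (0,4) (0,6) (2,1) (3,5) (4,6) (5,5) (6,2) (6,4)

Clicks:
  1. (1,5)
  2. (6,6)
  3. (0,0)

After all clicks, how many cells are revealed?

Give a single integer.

Answer: 10

Derivation:
Click 1 (1,5) count=2: revealed 1 new [(1,5)] -> total=1
Click 2 (6,6) count=1: revealed 1 new [(6,6)] -> total=2
Click 3 (0,0) count=0: revealed 8 new [(0,0) (0,1) (0,2) (0,3) (1,0) (1,1) (1,2) (1,3)] -> total=10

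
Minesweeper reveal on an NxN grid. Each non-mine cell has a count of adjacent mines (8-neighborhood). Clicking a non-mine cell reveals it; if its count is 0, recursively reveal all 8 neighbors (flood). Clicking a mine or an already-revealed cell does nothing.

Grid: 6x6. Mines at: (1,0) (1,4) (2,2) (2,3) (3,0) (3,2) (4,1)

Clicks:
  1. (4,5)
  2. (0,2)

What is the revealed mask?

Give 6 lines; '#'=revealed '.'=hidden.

Answer: .###..
.###..
....##
...###
..####
..####

Derivation:
Click 1 (4,5) count=0: revealed 13 new [(2,4) (2,5) (3,3) (3,4) (3,5) (4,2) (4,3) (4,4) (4,5) (5,2) (5,3) (5,4) (5,5)] -> total=13
Click 2 (0,2) count=0: revealed 6 new [(0,1) (0,2) (0,3) (1,1) (1,2) (1,3)] -> total=19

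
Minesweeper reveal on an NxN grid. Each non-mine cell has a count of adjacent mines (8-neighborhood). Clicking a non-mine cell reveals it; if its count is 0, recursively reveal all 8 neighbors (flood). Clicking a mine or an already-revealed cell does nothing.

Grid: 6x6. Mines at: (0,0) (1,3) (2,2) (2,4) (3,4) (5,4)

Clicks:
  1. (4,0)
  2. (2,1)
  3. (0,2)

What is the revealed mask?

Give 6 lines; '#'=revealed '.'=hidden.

Answer: ..#...
##....
##....
####..
####..
####..

Derivation:
Click 1 (4,0) count=0: revealed 16 new [(1,0) (1,1) (2,0) (2,1) (3,0) (3,1) (3,2) (3,3) (4,0) (4,1) (4,2) (4,3) (5,0) (5,1) (5,2) (5,3)] -> total=16
Click 2 (2,1) count=1: revealed 0 new [(none)] -> total=16
Click 3 (0,2) count=1: revealed 1 new [(0,2)] -> total=17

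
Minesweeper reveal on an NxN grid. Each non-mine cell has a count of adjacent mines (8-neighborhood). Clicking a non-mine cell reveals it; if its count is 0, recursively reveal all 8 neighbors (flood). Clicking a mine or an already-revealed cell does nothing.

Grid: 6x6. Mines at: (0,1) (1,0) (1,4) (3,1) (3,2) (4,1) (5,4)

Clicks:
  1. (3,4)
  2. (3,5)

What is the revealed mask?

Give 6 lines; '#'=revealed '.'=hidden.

Click 1 (3,4) count=0: revealed 9 new [(2,3) (2,4) (2,5) (3,3) (3,4) (3,5) (4,3) (4,4) (4,5)] -> total=9
Click 2 (3,5) count=0: revealed 0 new [(none)] -> total=9

Answer: ......
......
...###
...###
...###
......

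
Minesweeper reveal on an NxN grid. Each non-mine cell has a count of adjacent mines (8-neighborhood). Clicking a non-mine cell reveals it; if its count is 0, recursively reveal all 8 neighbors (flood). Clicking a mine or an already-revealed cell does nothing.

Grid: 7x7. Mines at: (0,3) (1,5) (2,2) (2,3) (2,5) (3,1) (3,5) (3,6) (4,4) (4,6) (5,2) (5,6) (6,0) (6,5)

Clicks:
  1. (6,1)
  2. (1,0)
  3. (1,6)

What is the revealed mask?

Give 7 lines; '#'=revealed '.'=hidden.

Click 1 (6,1) count=2: revealed 1 new [(6,1)] -> total=1
Click 2 (1,0) count=0: revealed 8 new [(0,0) (0,1) (0,2) (1,0) (1,1) (1,2) (2,0) (2,1)] -> total=9
Click 3 (1,6) count=2: revealed 1 new [(1,6)] -> total=10

Answer: ###....
###...#
##.....
.......
.......
.......
.#.....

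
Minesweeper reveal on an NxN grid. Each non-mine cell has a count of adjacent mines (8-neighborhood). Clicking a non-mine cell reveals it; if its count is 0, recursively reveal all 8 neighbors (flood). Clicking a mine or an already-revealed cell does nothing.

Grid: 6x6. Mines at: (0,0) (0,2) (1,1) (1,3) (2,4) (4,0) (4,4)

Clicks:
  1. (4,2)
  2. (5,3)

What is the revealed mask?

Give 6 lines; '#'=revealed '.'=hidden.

Answer: ......
......
.###..
.###..
.###..
.###..

Derivation:
Click 1 (4,2) count=0: revealed 12 new [(2,1) (2,2) (2,3) (3,1) (3,2) (3,3) (4,1) (4,2) (4,3) (5,1) (5,2) (5,3)] -> total=12
Click 2 (5,3) count=1: revealed 0 new [(none)] -> total=12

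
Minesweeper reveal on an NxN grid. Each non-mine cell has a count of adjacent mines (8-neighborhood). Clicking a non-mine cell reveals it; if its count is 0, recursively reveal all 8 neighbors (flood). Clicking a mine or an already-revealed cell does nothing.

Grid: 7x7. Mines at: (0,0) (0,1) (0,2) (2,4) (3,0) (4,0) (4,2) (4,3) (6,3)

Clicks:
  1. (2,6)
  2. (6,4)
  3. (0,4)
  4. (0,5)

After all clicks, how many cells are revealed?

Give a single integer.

Answer: 22

Derivation:
Click 1 (2,6) count=0: revealed 22 new [(0,3) (0,4) (0,5) (0,6) (1,3) (1,4) (1,5) (1,6) (2,5) (2,6) (3,4) (3,5) (3,6) (4,4) (4,5) (4,6) (5,4) (5,5) (5,6) (6,4) (6,5) (6,6)] -> total=22
Click 2 (6,4) count=1: revealed 0 new [(none)] -> total=22
Click 3 (0,4) count=0: revealed 0 new [(none)] -> total=22
Click 4 (0,5) count=0: revealed 0 new [(none)] -> total=22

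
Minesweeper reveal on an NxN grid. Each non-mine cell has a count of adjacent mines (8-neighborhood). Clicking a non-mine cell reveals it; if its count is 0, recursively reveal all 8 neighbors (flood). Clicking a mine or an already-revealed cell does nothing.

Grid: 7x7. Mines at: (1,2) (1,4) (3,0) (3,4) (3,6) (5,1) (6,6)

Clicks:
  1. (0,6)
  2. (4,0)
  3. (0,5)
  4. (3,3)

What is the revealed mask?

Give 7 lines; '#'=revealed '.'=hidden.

Click 1 (0,6) count=0: revealed 6 new [(0,5) (0,6) (1,5) (1,6) (2,5) (2,6)] -> total=6
Click 2 (4,0) count=2: revealed 1 new [(4,0)] -> total=7
Click 3 (0,5) count=1: revealed 0 new [(none)] -> total=7
Click 4 (3,3) count=1: revealed 1 new [(3,3)] -> total=8

Answer: .....##
.....##
.....##
...#...
#......
.......
.......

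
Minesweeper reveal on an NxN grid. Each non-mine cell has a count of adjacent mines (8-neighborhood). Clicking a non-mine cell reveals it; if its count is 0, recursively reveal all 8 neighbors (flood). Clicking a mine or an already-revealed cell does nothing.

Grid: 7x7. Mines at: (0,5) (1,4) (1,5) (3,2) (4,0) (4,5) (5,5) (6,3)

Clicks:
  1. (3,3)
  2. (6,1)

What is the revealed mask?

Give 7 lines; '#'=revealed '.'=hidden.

Answer: .......
.......
.......
...#...
.......
###....
###....

Derivation:
Click 1 (3,3) count=1: revealed 1 new [(3,3)] -> total=1
Click 2 (6,1) count=0: revealed 6 new [(5,0) (5,1) (5,2) (6,0) (6,1) (6,2)] -> total=7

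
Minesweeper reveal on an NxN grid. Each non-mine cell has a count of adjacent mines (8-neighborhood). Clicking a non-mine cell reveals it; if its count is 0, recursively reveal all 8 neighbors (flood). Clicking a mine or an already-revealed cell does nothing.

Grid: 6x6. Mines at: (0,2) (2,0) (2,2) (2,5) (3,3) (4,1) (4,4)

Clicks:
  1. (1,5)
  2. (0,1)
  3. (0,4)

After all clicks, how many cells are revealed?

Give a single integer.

Answer: 7

Derivation:
Click 1 (1,5) count=1: revealed 1 new [(1,5)] -> total=1
Click 2 (0,1) count=1: revealed 1 new [(0,1)] -> total=2
Click 3 (0,4) count=0: revealed 5 new [(0,3) (0,4) (0,5) (1,3) (1,4)] -> total=7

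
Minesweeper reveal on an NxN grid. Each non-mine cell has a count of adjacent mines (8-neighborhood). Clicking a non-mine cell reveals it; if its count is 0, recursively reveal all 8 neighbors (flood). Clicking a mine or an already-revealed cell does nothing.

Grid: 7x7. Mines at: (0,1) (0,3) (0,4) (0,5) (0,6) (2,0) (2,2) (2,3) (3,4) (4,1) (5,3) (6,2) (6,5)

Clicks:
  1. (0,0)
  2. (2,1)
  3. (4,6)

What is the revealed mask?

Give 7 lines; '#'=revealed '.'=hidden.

Answer: #......
.....##
.#...##
.....##
.....##
.....##
.......

Derivation:
Click 1 (0,0) count=1: revealed 1 new [(0,0)] -> total=1
Click 2 (2,1) count=2: revealed 1 new [(2,1)] -> total=2
Click 3 (4,6) count=0: revealed 10 new [(1,5) (1,6) (2,5) (2,6) (3,5) (3,6) (4,5) (4,6) (5,5) (5,6)] -> total=12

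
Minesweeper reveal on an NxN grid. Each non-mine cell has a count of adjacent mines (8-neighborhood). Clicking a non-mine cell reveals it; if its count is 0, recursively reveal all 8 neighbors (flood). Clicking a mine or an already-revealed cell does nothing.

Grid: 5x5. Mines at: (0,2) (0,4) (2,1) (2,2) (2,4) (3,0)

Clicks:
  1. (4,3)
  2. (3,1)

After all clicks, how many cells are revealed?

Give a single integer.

Click 1 (4,3) count=0: revealed 8 new [(3,1) (3,2) (3,3) (3,4) (4,1) (4,2) (4,3) (4,4)] -> total=8
Click 2 (3,1) count=3: revealed 0 new [(none)] -> total=8

Answer: 8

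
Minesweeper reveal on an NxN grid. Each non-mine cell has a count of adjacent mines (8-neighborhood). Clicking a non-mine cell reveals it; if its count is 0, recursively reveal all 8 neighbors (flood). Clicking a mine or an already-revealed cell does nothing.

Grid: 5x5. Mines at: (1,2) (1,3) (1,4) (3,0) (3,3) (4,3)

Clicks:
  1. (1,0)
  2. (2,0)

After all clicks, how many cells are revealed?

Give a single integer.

Answer: 6

Derivation:
Click 1 (1,0) count=0: revealed 6 new [(0,0) (0,1) (1,0) (1,1) (2,0) (2,1)] -> total=6
Click 2 (2,0) count=1: revealed 0 new [(none)] -> total=6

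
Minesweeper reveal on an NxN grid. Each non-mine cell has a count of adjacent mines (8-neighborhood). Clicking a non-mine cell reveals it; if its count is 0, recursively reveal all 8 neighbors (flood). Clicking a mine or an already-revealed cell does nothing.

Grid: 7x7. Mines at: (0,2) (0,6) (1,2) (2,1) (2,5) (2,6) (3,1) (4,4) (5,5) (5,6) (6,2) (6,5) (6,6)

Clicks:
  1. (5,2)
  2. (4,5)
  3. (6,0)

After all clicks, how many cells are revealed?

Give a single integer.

Click 1 (5,2) count=1: revealed 1 new [(5,2)] -> total=1
Click 2 (4,5) count=3: revealed 1 new [(4,5)] -> total=2
Click 3 (6,0) count=0: revealed 6 new [(4,0) (4,1) (5,0) (5,1) (6,0) (6,1)] -> total=8

Answer: 8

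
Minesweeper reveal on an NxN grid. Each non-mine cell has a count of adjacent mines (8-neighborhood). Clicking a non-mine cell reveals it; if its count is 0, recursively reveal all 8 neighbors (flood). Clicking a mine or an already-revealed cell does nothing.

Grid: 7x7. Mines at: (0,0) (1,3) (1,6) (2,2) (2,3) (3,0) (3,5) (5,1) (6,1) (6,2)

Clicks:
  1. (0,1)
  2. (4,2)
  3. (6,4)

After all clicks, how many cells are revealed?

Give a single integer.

Answer: 18

Derivation:
Click 1 (0,1) count=1: revealed 1 new [(0,1)] -> total=1
Click 2 (4,2) count=1: revealed 1 new [(4,2)] -> total=2
Click 3 (6,4) count=0: revealed 16 new [(3,2) (3,3) (3,4) (4,3) (4,4) (4,5) (4,6) (5,2) (5,3) (5,4) (5,5) (5,6) (6,3) (6,4) (6,5) (6,6)] -> total=18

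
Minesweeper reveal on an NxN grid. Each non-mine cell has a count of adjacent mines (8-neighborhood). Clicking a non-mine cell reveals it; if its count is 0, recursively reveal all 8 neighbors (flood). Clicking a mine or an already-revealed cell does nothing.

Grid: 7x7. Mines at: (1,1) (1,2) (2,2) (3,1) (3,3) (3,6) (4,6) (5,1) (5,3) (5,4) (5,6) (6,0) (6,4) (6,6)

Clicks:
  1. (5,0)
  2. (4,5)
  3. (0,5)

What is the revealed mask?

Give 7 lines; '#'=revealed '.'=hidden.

Answer: ...####
...####
...####
.......
.....#.
#......
.......

Derivation:
Click 1 (5,0) count=2: revealed 1 new [(5,0)] -> total=1
Click 2 (4,5) count=4: revealed 1 new [(4,5)] -> total=2
Click 3 (0,5) count=0: revealed 12 new [(0,3) (0,4) (0,5) (0,6) (1,3) (1,4) (1,5) (1,6) (2,3) (2,4) (2,5) (2,6)] -> total=14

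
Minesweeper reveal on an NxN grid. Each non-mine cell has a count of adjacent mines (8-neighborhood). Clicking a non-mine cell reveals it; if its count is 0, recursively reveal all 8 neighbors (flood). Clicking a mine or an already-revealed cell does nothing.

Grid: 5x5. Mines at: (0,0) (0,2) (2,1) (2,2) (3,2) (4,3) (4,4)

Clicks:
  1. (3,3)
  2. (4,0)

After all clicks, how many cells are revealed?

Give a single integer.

Answer: 5

Derivation:
Click 1 (3,3) count=4: revealed 1 new [(3,3)] -> total=1
Click 2 (4,0) count=0: revealed 4 new [(3,0) (3,1) (4,0) (4,1)] -> total=5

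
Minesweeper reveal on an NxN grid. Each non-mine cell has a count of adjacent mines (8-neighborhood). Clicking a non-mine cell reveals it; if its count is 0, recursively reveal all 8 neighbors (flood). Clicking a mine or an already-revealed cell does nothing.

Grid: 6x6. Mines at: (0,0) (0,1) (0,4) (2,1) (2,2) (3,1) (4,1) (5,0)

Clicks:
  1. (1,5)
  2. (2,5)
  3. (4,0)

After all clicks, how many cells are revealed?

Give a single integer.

Click 1 (1,5) count=1: revealed 1 new [(1,5)] -> total=1
Click 2 (2,5) count=0: revealed 17 new [(1,3) (1,4) (2,3) (2,4) (2,5) (3,2) (3,3) (3,4) (3,5) (4,2) (4,3) (4,4) (4,5) (5,2) (5,3) (5,4) (5,5)] -> total=18
Click 3 (4,0) count=3: revealed 1 new [(4,0)] -> total=19

Answer: 19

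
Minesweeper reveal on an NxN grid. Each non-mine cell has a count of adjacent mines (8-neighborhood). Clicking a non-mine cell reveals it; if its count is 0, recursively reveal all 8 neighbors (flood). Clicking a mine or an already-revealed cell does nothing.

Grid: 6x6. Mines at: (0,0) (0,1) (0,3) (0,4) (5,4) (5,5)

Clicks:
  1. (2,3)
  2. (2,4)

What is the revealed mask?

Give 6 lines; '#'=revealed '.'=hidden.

Answer: ......
######
######
######
######
####..

Derivation:
Click 1 (2,3) count=0: revealed 28 new [(1,0) (1,1) (1,2) (1,3) (1,4) (1,5) (2,0) (2,1) (2,2) (2,3) (2,4) (2,5) (3,0) (3,1) (3,2) (3,3) (3,4) (3,5) (4,0) (4,1) (4,2) (4,3) (4,4) (4,5) (5,0) (5,1) (5,2) (5,3)] -> total=28
Click 2 (2,4) count=0: revealed 0 new [(none)] -> total=28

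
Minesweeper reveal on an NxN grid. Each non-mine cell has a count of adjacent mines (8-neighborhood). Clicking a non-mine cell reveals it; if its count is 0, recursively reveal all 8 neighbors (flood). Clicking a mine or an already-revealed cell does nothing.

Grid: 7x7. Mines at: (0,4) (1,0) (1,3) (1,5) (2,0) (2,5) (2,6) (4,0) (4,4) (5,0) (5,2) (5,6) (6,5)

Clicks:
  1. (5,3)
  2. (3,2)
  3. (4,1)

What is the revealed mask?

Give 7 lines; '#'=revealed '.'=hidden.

Answer: .......
.......
.###...
.###...
.###...
...#...
.......

Derivation:
Click 1 (5,3) count=2: revealed 1 new [(5,3)] -> total=1
Click 2 (3,2) count=0: revealed 9 new [(2,1) (2,2) (2,3) (3,1) (3,2) (3,3) (4,1) (4,2) (4,3)] -> total=10
Click 3 (4,1) count=3: revealed 0 new [(none)] -> total=10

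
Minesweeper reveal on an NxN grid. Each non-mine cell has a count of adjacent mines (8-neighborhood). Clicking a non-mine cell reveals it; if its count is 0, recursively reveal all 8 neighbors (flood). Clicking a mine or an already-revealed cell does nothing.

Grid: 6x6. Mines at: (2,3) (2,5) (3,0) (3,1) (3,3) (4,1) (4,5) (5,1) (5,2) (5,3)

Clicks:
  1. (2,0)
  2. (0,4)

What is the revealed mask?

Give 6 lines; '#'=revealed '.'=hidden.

Answer: ######
######
###...
......
......
......

Derivation:
Click 1 (2,0) count=2: revealed 1 new [(2,0)] -> total=1
Click 2 (0,4) count=0: revealed 14 new [(0,0) (0,1) (0,2) (0,3) (0,4) (0,5) (1,0) (1,1) (1,2) (1,3) (1,4) (1,5) (2,1) (2,2)] -> total=15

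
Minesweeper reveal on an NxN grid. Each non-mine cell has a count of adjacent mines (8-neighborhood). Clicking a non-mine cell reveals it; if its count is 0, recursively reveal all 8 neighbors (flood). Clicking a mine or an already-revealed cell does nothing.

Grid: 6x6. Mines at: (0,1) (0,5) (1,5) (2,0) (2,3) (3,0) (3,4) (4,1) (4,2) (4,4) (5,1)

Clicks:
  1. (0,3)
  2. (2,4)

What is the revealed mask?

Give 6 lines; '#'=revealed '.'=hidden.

Answer: ..###.
..###.
....#.
......
......
......

Derivation:
Click 1 (0,3) count=0: revealed 6 new [(0,2) (0,3) (0,4) (1,2) (1,3) (1,4)] -> total=6
Click 2 (2,4) count=3: revealed 1 new [(2,4)] -> total=7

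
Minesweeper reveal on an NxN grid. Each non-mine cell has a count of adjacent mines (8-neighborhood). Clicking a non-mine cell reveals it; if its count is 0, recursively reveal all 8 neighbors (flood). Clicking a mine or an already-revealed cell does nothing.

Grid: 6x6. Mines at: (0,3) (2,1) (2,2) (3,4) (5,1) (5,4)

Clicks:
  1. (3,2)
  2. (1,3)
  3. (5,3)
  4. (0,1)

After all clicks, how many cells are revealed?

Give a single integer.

Click 1 (3,2) count=2: revealed 1 new [(3,2)] -> total=1
Click 2 (1,3) count=2: revealed 1 new [(1,3)] -> total=2
Click 3 (5,3) count=1: revealed 1 new [(5,3)] -> total=3
Click 4 (0,1) count=0: revealed 6 new [(0,0) (0,1) (0,2) (1,0) (1,1) (1,2)] -> total=9

Answer: 9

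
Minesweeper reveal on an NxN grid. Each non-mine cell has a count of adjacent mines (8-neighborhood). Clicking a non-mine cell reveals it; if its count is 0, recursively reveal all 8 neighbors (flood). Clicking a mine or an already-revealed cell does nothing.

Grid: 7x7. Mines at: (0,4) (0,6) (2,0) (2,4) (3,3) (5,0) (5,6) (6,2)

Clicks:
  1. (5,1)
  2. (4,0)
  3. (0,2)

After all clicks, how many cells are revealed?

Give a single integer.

Click 1 (5,1) count=2: revealed 1 new [(5,1)] -> total=1
Click 2 (4,0) count=1: revealed 1 new [(4,0)] -> total=2
Click 3 (0,2) count=0: revealed 11 new [(0,0) (0,1) (0,2) (0,3) (1,0) (1,1) (1,2) (1,3) (2,1) (2,2) (2,3)] -> total=13

Answer: 13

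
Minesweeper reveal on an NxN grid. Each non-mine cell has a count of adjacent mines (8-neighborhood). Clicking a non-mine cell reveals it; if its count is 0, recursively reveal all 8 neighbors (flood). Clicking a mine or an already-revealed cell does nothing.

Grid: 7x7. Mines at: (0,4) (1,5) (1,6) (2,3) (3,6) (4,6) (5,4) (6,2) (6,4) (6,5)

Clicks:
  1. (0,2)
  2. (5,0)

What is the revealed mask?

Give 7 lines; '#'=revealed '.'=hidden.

Answer: ####...
####...
###....
####...
####...
####...
##.....

Derivation:
Click 1 (0,2) count=0: revealed 25 new [(0,0) (0,1) (0,2) (0,3) (1,0) (1,1) (1,2) (1,3) (2,0) (2,1) (2,2) (3,0) (3,1) (3,2) (3,3) (4,0) (4,1) (4,2) (4,3) (5,0) (5,1) (5,2) (5,3) (6,0) (6,1)] -> total=25
Click 2 (5,0) count=0: revealed 0 new [(none)] -> total=25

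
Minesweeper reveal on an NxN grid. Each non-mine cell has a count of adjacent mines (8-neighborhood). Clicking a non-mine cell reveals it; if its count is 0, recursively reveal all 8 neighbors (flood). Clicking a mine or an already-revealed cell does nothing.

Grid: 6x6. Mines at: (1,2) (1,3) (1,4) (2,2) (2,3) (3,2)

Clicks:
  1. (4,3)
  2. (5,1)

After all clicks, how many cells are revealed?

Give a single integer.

Answer: 25

Derivation:
Click 1 (4,3) count=1: revealed 1 new [(4,3)] -> total=1
Click 2 (5,1) count=0: revealed 24 new [(0,0) (0,1) (1,0) (1,1) (2,0) (2,1) (2,4) (2,5) (3,0) (3,1) (3,3) (3,4) (3,5) (4,0) (4,1) (4,2) (4,4) (4,5) (5,0) (5,1) (5,2) (5,3) (5,4) (5,5)] -> total=25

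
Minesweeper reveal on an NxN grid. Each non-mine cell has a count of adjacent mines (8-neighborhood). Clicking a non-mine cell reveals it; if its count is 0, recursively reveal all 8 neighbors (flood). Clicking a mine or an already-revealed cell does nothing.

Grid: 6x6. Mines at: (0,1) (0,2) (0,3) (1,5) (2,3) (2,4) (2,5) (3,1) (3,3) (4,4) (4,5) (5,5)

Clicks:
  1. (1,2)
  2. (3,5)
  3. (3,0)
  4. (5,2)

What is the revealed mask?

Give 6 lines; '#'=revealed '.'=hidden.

Click 1 (1,2) count=4: revealed 1 new [(1,2)] -> total=1
Click 2 (3,5) count=4: revealed 1 new [(3,5)] -> total=2
Click 3 (3,0) count=1: revealed 1 new [(3,0)] -> total=3
Click 4 (5,2) count=0: revealed 8 new [(4,0) (4,1) (4,2) (4,3) (5,0) (5,1) (5,2) (5,3)] -> total=11

Answer: ......
..#...
......
#....#
####..
####..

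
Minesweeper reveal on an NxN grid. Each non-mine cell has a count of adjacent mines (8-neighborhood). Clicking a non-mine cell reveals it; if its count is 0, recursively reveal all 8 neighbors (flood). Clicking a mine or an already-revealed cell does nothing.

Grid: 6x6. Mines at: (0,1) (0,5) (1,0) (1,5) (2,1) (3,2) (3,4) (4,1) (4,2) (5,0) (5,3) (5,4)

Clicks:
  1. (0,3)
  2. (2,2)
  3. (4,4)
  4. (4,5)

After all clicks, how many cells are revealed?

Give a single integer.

Answer: 11

Derivation:
Click 1 (0,3) count=0: revealed 9 new [(0,2) (0,3) (0,4) (1,2) (1,3) (1,4) (2,2) (2,3) (2,4)] -> total=9
Click 2 (2,2) count=2: revealed 0 new [(none)] -> total=9
Click 3 (4,4) count=3: revealed 1 new [(4,4)] -> total=10
Click 4 (4,5) count=2: revealed 1 new [(4,5)] -> total=11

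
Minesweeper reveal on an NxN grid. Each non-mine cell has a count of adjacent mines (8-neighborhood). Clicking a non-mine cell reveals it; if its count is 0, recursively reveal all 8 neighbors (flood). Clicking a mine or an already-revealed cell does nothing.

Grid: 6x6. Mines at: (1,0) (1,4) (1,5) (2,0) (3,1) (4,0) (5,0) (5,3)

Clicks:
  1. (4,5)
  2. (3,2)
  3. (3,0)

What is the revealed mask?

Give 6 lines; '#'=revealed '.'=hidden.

Click 1 (4,5) count=0: revealed 14 new [(2,2) (2,3) (2,4) (2,5) (3,2) (3,3) (3,4) (3,5) (4,2) (4,3) (4,4) (4,5) (5,4) (5,5)] -> total=14
Click 2 (3,2) count=1: revealed 0 new [(none)] -> total=14
Click 3 (3,0) count=3: revealed 1 new [(3,0)] -> total=15

Answer: ......
......
..####
#.####
..####
....##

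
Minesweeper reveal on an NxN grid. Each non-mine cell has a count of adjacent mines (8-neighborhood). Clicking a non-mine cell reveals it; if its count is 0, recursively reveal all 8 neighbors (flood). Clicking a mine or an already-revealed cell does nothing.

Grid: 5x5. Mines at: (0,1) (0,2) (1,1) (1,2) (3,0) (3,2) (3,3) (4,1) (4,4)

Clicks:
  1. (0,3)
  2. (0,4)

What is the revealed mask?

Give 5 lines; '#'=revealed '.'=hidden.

Click 1 (0,3) count=2: revealed 1 new [(0,3)] -> total=1
Click 2 (0,4) count=0: revealed 5 new [(0,4) (1,3) (1,4) (2,3) (2,4)] -> total=6

Answer: ...##
...##
...##
.....
.....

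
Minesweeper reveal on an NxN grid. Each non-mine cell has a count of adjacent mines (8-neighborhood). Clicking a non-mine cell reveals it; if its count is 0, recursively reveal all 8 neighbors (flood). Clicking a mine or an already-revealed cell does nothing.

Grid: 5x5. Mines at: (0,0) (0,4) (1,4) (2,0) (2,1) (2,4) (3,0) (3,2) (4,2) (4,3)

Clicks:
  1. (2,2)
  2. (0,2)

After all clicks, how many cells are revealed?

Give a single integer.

Click 1 (2,2) count=2: revealed 1 new [(2,2)] -> total=1
Click 2 (0,2) count=0: revealed 6 new [(0,1) (0,2) (0,3) (1,1) (1,2) (1,3)] -> total=7

Answer: 7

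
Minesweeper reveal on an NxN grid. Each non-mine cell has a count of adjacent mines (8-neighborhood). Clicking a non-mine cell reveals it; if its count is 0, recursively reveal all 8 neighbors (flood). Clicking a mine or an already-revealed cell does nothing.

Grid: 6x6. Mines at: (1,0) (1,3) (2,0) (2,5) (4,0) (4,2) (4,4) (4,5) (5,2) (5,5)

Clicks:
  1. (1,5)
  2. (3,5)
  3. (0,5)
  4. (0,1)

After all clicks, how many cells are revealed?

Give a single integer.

Answer: 6

Derivation:
Click 1 (1,5) count=1: revealed 1 new [(1,5)] -> total=1
Click 2 (3,5) count=3: revealed 1 new [(3,5)] -> total=2
Click 3 (0,5) count=0: revealed 3 new [(0,4) (0,5) (1,4)] -> total=5
Click 4 (0,1) count=1: revealed 1 new [(0,1)] -> total=6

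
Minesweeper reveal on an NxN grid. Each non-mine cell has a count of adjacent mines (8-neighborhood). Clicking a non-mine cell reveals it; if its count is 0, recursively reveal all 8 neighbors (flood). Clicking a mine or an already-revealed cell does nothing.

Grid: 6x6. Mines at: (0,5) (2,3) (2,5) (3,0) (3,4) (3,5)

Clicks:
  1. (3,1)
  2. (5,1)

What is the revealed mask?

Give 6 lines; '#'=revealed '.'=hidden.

Click 1 (3,1) count=1: revealed 1 new [(3,1)] -> total=1
Click 2 (5,1) count=0: revealed 14 new [(3,2) (3,3) (4,0) (4,1) (4,2) (4,3) (4,4) (4,5) (5,0) (5,1) (5,2) (5,3) (5,4) (5,5)] -> total=15

Answer: ......
......
......
.###..
######
######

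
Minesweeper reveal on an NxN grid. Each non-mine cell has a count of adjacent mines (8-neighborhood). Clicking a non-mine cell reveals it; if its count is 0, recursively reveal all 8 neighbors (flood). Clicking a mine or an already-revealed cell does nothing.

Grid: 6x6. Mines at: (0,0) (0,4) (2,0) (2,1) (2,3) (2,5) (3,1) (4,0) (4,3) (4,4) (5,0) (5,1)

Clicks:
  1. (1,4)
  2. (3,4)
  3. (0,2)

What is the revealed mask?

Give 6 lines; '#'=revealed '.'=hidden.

Answer: .###..
.####.
......
....#.
......
......

Derivation:
Click 1 (1,4) count=3: revealed 1 new [(1,4)] -> total=1
Click 2 (3,4) count=4: revealed 1 new [(3,4)] -> total=2
Click 3 (0,2) count=0: revealed 6 new [(0,1) (0,2) (0,3) (1,1) (1,2) (1,3)] -> total=8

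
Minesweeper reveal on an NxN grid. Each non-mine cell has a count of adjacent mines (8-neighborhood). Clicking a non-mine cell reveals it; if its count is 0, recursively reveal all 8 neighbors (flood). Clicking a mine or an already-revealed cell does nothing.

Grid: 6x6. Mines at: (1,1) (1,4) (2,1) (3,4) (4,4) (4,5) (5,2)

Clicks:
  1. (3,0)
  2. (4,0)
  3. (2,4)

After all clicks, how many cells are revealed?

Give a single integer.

Answer: 7

Derivation:
Click 1 (3,0) count=1: revealed 1 new [(3,0)] -> total=1
Click 2 (4,0) count=0: revealed 5 new [(3,1) (4,0) (4,1) (5,0) (5,1)] -> total=6
Click 3 (2,4) count=2: revealed 1 new [(2,4)] -> total=7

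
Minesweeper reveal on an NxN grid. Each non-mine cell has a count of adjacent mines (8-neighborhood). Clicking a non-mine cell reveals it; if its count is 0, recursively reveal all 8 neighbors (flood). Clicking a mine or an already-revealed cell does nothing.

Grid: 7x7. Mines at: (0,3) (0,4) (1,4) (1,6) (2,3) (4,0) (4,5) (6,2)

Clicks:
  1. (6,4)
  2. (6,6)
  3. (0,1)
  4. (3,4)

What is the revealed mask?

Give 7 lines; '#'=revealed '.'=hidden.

Click 1 (6,4) count=0: revealed 8 new [(5,3) (5,4) (5,5) (5,6) (6,3) (6,4) (6,5) (6,6)] -> total=8
Click 2 (6,6) count=0: revealed 0 new [(none)] -> total=8
Click 3 (0,1) count=0: revealed 12 new [(0,0) (0,1) (0,2) (1,0) (1,1) (1,2) (2,0) (2,1) (2,2) (3,0) (3,1) (3,2)] -> total=20
Click 4 (3,4) count=2: revealed 1 new [(3,4)] -> total=21

Answer: ###....
###....
###....
###.#..
.......
...####
...####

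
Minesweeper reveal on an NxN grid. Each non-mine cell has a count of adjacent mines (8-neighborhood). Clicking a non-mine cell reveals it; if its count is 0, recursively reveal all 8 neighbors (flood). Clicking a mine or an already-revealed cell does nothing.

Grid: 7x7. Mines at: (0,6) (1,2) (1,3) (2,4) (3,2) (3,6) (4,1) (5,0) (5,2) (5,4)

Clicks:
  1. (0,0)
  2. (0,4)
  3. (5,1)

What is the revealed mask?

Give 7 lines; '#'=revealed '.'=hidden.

Click 1 (0,0) count=0: revealed 8 new [(0,0) (0,1) (1,0) (1,1) (2,0) (2,1) (3,0) (3,1)] -> total=8
Click 2 (0,4) count=1: revealed 1 new [(0,4)] -> total=9
Click 3 (5,1) count=3: revealed 1 new [(5,1)] -> total=10

Answer: ##..#..
##.....
##.....
##.....
.......
.#.....
.......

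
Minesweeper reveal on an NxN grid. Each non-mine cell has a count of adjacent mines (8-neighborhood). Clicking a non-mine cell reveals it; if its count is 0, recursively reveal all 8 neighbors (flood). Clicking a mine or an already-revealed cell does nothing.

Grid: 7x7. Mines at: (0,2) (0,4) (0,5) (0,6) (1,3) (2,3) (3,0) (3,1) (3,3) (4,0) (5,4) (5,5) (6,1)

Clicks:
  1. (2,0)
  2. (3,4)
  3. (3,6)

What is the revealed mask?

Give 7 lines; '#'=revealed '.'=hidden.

Answer: .......
....###
#...###
....###
....###
.......
.......

Derivation:
Click 1 (2,0) count=2: revealed 1 new [(2,0)] -> total=1
Click 2 (3,4) count=2: revealed 1 new [(3,4)] -> total=2
Click 3 (3,6) count=0: revealed 11 new [(1,4) (1,5) (1,6) (2,4) (2,5) (2,6) (3,5) (3,6) (4,4) (4,5) (4,6)] -> total=13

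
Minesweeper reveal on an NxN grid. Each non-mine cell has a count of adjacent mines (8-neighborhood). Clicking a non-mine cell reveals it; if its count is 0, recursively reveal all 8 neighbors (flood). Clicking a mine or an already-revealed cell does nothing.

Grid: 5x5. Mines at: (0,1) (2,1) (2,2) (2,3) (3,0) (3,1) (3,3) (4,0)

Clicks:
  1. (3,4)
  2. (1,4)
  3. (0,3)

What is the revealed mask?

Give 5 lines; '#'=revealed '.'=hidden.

Click 1 (3,4) count=2: revealed 1 new [(3,4)] -> total=1
Click 2 (1,4) count=1: revealed 1 new [(1,4)] -> total=2
Click 3 (0,3) count=0: revealed 5 new [(0,2) (0,3) (0,4) (1,2) (1,3)] -> total=7

Answer: ..###
..###
.....
....#
.....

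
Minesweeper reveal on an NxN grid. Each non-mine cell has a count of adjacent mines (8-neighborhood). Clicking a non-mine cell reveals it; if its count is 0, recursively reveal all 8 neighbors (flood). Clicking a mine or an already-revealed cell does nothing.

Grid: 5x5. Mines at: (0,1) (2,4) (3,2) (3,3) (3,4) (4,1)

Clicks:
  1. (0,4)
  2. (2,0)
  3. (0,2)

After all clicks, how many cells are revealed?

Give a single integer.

Answer: 12

Derivation:
Click 1 (0,4) count=0: revealed 6 new [(0,2) (0,3) (0,4) (1,2) (1,3) (1,4)] -> total=6
Click 2 (2,0) count=0: revealed 6 new [(1,0) (1,1) (2,0) (2,1) (3,0) (3,1)] -> total=12
Click 3 (0,2) count=1: revealed 0 new [(none)] -> total=12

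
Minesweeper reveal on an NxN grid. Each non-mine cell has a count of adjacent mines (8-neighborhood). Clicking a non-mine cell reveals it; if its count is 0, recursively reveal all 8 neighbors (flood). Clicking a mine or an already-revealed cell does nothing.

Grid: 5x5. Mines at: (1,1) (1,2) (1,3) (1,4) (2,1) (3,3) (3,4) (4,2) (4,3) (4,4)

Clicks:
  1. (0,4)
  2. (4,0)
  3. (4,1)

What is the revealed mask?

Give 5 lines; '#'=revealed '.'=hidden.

Answer: ....#
.....
.....
##...
##...

Derivation:
Click 1 (0,4) count=2: revealed 1 new [(0,4)] -> total=1
Click 2 (4,0) count=0: revealed 4 new [(3,0) (3,1) (4,0) (4,1)] -> total=5
Click 3 (4,1) count=1: revealed 0 new [(none)] -> total=5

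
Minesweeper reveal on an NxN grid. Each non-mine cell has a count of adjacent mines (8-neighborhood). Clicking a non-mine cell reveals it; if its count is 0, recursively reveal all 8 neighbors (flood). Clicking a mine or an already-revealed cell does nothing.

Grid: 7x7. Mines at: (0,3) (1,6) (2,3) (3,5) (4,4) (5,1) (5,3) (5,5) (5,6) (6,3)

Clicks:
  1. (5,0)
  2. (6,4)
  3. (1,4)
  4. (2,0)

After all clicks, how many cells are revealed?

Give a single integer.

Click 1 (5,0) count=1: revealed 1 new [(5,0)] -> total=1
Click 2 (6,4) count=3: revealed 1 new [(6,4)] -> total=2
Click 3 (1,4) count=2: revealed 1 new [(1,4)] -> total=3
Click 4 (2,0) count=0: revealed 15 new [(0,0) (0,1) (0,2) (1,0) (1,1) (1,2) (2,0) (2,1) (2,2) (3,0) (3,1) (3,2) (4,0) (4,1) (4,2)] -> total=18

Answer: 18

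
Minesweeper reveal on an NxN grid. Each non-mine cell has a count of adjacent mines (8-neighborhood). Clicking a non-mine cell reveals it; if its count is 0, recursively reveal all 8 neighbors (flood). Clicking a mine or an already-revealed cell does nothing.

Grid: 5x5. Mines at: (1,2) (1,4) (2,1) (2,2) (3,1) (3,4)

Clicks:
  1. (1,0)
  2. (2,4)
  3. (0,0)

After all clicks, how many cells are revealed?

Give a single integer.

Answer: 5

Derivation:
Click 1 (1,0) count=1: revealed 1 new [(1,0)] -> total=1
Click 2 (2,4) count=2: revealed 1 new [(2,4)] -> total=2
Click 3 (0,0) count=0: revealed 3 new [(0,0) (0,1) (1,1)] -> total=5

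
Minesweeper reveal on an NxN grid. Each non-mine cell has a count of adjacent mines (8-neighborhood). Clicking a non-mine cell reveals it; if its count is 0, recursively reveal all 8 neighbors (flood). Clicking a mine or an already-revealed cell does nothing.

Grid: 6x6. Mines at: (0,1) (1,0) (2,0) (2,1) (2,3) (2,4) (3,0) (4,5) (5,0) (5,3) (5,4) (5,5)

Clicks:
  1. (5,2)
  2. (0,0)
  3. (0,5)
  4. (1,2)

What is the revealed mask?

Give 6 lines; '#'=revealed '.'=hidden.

Answer: #.####
..####
......
......
......
..#...

Derivation:
Click 1 (5,2) count=1: revealed 1 new [(5,2)] -> total=1
Click 2 (0,0) count=2: revealed 1 new [(0,0)] -> total=2
Click 3 (0,5) count=0: revealed 8 new [(0,2) (0,3) (0,4) (0,5) (1,2) (1,3) (1,4) (1,5)] -> total=10
Click 4 (1,2) count=3: revealed 0 new [(none)] -> total=10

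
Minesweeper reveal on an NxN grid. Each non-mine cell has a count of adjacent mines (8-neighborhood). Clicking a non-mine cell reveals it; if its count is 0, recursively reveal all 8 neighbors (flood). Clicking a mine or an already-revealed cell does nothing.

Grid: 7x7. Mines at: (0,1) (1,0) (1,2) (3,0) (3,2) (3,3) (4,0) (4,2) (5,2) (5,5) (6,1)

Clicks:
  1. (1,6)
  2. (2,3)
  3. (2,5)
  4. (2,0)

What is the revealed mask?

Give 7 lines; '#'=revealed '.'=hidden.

Answer: ...####
...####
#..####
....###
....###
.......
.......

Derivation:
Click 1 (1,6) count=0: revealed 18 new [(0,3) (0,4) (0,5) (0,6) (1,3) (1,4) (1,5) (1,6) (2,3) (2,4) (2,5) (2,6) (3,4) (3,5) (3,6) (4,4) (4,5) (4,6)] -> total=18
Click 2 (2,3) count=3: revealed 0 new [(none)] -> total=18
Click 3 (2,5) count=0: revealed 0 new [(none)] -> total=18
Click 4 (2,0) count=2: revealed 1 new [(2,0)] -> total=19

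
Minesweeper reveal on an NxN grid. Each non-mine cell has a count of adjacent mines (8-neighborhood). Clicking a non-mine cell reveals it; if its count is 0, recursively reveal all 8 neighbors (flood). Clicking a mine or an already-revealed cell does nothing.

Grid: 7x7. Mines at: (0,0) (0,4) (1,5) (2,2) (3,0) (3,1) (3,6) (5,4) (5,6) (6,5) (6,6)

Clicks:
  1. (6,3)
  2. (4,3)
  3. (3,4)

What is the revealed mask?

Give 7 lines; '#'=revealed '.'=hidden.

Click 1 (6,3) count=1: revealed 1 new [(6,3)] -> total=1
Click 2 (4,3) count=1: revealed 1 new [(4,3)] -> total=2
Click 3 (3,4) count=0: revealed 8 new [(2,3) (2,4) (2,5) (3,3) (3,4) (3,5) (4,4) (4,5)] -> total=10

Answer: .......
.......
...###.
...###.
...###.
.......
...#...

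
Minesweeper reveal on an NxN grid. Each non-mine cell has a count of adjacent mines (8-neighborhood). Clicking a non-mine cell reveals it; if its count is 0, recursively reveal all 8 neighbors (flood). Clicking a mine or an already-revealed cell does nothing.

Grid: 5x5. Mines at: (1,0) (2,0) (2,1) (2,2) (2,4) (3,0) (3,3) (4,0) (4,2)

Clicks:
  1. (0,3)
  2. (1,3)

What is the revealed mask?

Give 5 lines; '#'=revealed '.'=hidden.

Click 1 (0,3) count=0: revealed 8 new [(0,1) (0,2) (0,3) (0,4) (1,1) (1,2) (1,3) (1,4)] -> total=8
Click 2 (1,3) count=2: revealed 0 new [(none)] -> total=8

Answer: .####
.####
.....
.....
.....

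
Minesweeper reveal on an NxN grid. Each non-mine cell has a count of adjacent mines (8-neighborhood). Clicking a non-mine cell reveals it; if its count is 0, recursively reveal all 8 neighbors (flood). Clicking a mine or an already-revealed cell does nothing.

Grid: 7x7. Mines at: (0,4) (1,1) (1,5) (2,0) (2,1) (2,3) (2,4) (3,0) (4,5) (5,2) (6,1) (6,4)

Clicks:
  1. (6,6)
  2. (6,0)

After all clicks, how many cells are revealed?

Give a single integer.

Click 1 (6,6) count=0: revealed 4 new [(5,5) (5,6) (6,5) (6,6)] -> total=4
Click 2 (6,0) count=1: revealed 1 new [(6,0)] -> total=5

Answer: 5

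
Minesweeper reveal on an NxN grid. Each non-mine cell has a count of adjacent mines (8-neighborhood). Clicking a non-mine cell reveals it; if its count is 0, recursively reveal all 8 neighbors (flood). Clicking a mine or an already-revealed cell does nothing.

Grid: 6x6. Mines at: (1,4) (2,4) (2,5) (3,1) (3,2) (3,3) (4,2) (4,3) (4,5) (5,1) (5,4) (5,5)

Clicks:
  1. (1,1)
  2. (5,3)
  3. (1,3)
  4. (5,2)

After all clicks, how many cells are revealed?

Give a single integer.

Click 1 (1,1) count=0: revealed 12 new [(0,0) (0,1) (0,2) (0,3) (1,0) (1,1) (1,2) (1,3) (2,0) (2,1) (2,2) (2,3)] -> total=12
Click 2 (5,3) count=3: revealed 1 new [(5,3)] -> total=13
Click 3 (1,3) count=2: revealed 0 new [(none)] -> total=13
Click 4 (5,2) count=3: revealed 1 new [(5,2)] -> total=14

Answer: 14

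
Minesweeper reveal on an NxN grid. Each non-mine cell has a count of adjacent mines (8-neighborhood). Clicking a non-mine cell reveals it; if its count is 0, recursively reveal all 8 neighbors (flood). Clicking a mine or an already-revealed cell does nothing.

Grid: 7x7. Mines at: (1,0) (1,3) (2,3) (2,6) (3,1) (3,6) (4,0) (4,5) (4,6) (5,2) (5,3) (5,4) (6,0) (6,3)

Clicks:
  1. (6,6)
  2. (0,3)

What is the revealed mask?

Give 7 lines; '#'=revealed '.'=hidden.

Answer: ...#...
.......
.......
.......
.......
.....##
.....##

Derivation:
Click 1 (6,6) count=0: revealed 4 new [(5,5) (5,6) (6,5) (6,6)] -> total=4
Click 2 (0,3) count=1: revealed 1 new [(0,3)] -> total=5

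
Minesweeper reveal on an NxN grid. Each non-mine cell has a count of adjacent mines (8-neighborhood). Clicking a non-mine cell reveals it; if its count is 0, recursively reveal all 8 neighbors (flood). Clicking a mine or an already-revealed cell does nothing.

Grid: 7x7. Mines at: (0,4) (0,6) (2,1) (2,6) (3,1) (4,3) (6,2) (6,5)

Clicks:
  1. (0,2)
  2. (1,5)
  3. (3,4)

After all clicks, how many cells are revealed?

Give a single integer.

Answer: 10

Derivation:
Click 1 (0,2) count=0: revealed 8 new [(0,0) (0,1) (0,2) (0,3) (1,0) (1,1) (1,2) (1,3)] -> total=8
Click 2 (1,5) count=3: revealed 1 new [(1,5)] -> total=9
Click 3 (3,4) count=1: revealed 1 new [(3,4)] -> total=10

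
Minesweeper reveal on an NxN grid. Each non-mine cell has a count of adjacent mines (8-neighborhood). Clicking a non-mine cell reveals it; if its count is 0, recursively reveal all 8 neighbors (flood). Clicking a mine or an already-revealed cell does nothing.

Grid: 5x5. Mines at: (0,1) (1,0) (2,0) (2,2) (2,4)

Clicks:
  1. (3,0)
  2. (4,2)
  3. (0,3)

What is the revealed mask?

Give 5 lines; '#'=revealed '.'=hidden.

Answer: ..###
..###
.....
#####
#####

Derivation:
Click 1 (3,0) count=1: revealed 1 new [(3,0)] -> total=1
Click 2 (4,2) count=0: revealed 9 new [(3,1) (3,2) (3,3) (3,4) (4,0) (4,1) (4,2) (4,3) (4,4)] -> total=10
Click 3 (0,3) count=0: revealed 6 new [(0,2) (0,3) (0,4) (1,2) (1,3) (1,4)] -> total=16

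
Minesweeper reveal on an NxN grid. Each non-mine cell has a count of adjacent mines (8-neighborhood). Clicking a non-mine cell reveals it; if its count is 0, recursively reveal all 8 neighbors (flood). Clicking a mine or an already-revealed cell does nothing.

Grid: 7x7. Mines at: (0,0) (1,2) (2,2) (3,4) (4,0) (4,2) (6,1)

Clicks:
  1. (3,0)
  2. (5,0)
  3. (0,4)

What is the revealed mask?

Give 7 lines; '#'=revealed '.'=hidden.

Click 1 (3,0) count=1: revealed 1 new [(3,0)] -> total=1
Click 2 (5,0) count=2: revealed 1 new [(5,0)] -> total=2
Click 3 (0,4) count=0: revealed 28 new [(0,3) (0,4) (0,5) (0,6) (1,3) (1,4) (1,5) (1,6) (2,3) (2,4) (2,5) (2,6) (3,5) (3,6) (4,3) (4,4) (4,5) (4,6) (5,2) (5,3) (5,4) (5,5) (5,6) (6,2) (6,3) (6,4) (6,5) (6,6)] -> total=30

Answer: ...####
...####
...####
#....##
...####
#.#####
..#####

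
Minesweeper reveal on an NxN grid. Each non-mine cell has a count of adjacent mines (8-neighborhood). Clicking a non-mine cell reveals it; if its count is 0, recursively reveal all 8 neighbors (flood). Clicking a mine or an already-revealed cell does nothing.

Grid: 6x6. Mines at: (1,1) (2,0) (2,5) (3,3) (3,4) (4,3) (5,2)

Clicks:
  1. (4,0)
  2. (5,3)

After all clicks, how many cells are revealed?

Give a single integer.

Click 1 (4,0) count=0: revealed 6 new [(3,0) (3,1) (4,0) (4,1) (5,0) (5,1)] -> total=6
Click 2 (5,3) count=2: revealed 1 new [(5,3)] -> total=7

Answer: 7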